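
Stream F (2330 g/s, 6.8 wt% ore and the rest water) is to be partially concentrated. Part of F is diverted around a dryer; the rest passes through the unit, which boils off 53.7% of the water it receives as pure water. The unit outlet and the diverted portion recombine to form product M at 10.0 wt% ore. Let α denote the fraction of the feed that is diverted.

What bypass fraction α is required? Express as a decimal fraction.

0.361

All 2330×0.068 = 158.44 g/s of ore reaches M, so M = 158.44/0.100 = 1584.4 g/s and vapour = 745.6 g/s.
The evaporator receives (1−α)·2330 of feed at 0.932 water and removes 0.537 of that water:
0.537×0.932×(1−α)×2330 = 745.6
(1−α) = 745.6/1166.1 = 0.6394;  α = 0.3606.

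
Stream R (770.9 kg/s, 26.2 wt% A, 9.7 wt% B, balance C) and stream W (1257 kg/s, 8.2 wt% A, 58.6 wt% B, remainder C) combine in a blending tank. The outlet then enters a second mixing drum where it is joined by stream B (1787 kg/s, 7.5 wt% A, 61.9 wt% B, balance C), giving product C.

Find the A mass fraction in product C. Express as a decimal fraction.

0.115

Overall, product flow = 3814.9 kg/s.
A in = 770.9×0.262 + 1257×0.082 + 1787×0.075 = 439.07 kg/s.
A fraction in C = 0.115.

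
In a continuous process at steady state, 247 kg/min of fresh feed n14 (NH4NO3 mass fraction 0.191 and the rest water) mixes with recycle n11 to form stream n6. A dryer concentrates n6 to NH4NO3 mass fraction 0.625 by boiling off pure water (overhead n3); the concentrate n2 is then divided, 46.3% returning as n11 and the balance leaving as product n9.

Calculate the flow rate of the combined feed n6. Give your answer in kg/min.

Overall NH4NO3 balance (none leaves overhead): NH4NO3 in fresh feed = NH4NO3 in product, i.e. 247×0.191 = (1−0.463)·n2·0.625.
n2 = 47.177/(0.625×0.537) = 140.56 kg/min.
Recycle n11 = 0.463×140.56 = 65.081 kg/min.
Combined feed n6 = 247 + 65.081 = 312.08 kg/min.

312.1 kg/min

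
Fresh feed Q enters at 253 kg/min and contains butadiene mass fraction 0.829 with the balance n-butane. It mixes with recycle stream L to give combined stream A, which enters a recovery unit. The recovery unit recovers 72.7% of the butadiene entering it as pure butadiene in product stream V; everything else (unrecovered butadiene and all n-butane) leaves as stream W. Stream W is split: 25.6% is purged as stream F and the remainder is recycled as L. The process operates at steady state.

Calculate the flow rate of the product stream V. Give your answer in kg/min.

191.3 kg/min

butadiene in A: m_A = 253×0.829 + (1−0.256)·(1−0.727)·m_A, so m_A = 209.74/0.7969 = 263.2 kg/min.
Product V = 0.727×263.2 = 191.34 kg/min.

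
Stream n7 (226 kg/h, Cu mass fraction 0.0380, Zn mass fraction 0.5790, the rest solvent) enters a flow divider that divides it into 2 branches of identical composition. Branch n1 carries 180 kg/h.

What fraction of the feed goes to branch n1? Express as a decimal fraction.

Fraction to n1 = 180/226 = 0.7965.

0.796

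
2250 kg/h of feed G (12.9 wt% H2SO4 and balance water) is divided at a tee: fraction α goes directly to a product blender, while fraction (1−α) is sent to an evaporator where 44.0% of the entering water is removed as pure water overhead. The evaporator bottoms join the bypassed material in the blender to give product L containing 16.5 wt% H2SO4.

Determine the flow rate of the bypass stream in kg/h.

All 2250×0.129 = 290.25 kg/h of H2SO4 reaches L, so L = 290.25/0.165 = 1759.1 kg/h and vapour = 490.91 kg/h.
The evaporator receives (1−α)·2250 of feed at 0.871 water and removes 0.440 of that water:
0.440×0.871×(1−α)×2250 = 490.91
(1−α) = 490.91/862.29 = 0.5693;  α = 0.4307.
Bypass flow = 0.4307×2250 = 969.06 kg/h.

969.1 kg/h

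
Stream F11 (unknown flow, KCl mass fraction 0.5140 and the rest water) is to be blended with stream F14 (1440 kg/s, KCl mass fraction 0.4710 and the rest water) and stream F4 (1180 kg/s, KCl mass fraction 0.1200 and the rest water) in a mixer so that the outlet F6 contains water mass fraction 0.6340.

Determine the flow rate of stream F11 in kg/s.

Let F11 be the unknown flow. Total out = 2620 + F11.
water balance: 1800.2 + 0.486·F11 = 0.634·(2620 + F11)
(0.486 − 0.634)·F11 = 0.634×2620 − 1800.2 = -139.08
F11 = -139.08 / -0.148 = 939.73 kg/s

939.7 kg/s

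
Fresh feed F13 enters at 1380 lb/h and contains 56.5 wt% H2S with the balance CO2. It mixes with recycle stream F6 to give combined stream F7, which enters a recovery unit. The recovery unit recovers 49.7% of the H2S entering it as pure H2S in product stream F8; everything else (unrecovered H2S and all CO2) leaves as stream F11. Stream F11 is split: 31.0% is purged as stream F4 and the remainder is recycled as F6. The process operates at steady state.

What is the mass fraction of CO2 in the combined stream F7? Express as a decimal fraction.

CO2 enters only via F13 and leaves only via the purge: 1380×0.435 = 0.310×(CO2 in F11), and the recovery unit passes all CO2, so CO2 in F7 = CO2 in F11 = 1936.5 lb/h.
H2S in F7: m_A = 1380×0.565 + (1−0.310)·(1−0.497)·m_A, so m_A = 779.7/0.6529 = 1194.2 lb/h.
F7 = 1194.2 + 1936.5 = 3130.6 lb/h.
CO2 fraction in F7 = 1936.5/3130.6 = 0.6186.

0.6186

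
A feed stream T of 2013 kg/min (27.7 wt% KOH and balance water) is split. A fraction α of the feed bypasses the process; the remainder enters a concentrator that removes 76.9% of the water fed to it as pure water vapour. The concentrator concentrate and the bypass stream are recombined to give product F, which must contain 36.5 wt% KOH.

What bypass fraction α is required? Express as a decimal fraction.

All 2013×0.277 = 557.6 kg/min of KOH reaches F, so F = 557.6/0.365 = 1527.7 kg/min and vapour = 485.33 kg/min.
The evaporator receives (1−α)·2013 of feed at 0.723 water and removes 0.769 of that water:
0.769×0.723×(1−α)×2013 = 485.33
(1−α) = 485.33/1119.2 = 0.4336;  α = 0.5664.

0.566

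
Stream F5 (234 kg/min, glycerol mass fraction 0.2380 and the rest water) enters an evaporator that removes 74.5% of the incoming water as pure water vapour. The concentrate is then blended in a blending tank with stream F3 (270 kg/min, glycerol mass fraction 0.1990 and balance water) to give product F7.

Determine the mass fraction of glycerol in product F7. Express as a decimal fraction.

0.2948

Vapour removed = 0.745×0.762×234 = 132.84 kg/min; concentrate = 101.16 kg/min.
glycerol reaching the mixer = 55.692 (from concentrate) + 270×0.199 = 109.42 kg/min.
Product flow = 101.16 + 270 = 371.16 kg/min; glycerol fraction = 0.2948.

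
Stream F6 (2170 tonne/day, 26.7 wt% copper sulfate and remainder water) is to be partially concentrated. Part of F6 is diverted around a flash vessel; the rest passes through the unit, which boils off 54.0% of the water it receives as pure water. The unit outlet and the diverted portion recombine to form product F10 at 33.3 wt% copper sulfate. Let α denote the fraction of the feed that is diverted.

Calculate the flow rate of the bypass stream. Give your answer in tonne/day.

All 2170×0.267 = 579.39 tonne/day of copper sulfate reaches F10, so F10 = 579.39/0.333 = 1739.9 tonne/day and vapour = 430.09 tonne/day.
The evaporator receives (1−α)·2170 of feed at 0.733 water and removes 0.540 of that water:
0.540×0.733×(1−α)×2170 = 430.09
(1−α) = 430.09/858.93 = 0.5007;  α = 0.4993.
Bypass flow = 0.4993×2170 = 1083.4 tonne/day.

1083 tonne/day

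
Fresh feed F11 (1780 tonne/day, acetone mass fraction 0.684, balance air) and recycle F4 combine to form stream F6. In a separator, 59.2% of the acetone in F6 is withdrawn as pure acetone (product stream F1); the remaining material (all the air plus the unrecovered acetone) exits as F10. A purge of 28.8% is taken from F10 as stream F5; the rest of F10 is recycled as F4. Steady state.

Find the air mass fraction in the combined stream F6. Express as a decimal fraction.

0.532

air enters only via F11 and leaves only via the purge: 1780×0.316 = 0.288×(air in F10), and the separator passes all air, so air in F6 = air in F10 = 1953.1 tonne/day.
acetone in F6: m_A = 1780×0.684 + (1−0.288)·(1−0.592)·m_A, so m_A = 1217.5/0.7095 = 1716 tonne/day.
F6 = 1716 + 1953.1 = 3669.1 tonne/day.
air fraction in F6 = 1953.1/3669.1 = 0.532.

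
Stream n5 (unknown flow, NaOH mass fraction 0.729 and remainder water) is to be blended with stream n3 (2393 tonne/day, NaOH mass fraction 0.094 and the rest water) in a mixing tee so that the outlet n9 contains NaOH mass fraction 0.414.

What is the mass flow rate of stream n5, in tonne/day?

2431 tonne/day

Let n5 be the unknown flow. Total out = 2393 + n5.
NaOH balance: 224.94 + 0.729·n5 = 0.414·(2393 + n5)
(0.729 − 0.414)·n5 = 0.414×2393 − 224.94 = 765.76
n5 = 765.76 / 0.315 = 2431 tonne/day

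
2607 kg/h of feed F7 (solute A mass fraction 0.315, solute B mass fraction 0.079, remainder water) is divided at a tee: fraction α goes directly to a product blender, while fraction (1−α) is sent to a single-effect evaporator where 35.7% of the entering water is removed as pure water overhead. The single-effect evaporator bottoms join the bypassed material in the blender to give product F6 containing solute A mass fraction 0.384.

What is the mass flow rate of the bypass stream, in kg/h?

All 2607×0.315 = 821.21 kg/h of solute A reaches F6, so F6 = 821.21/0.384 = 2138.6 kg/h and vapour = 468.45 kg/h.
The evaporator receives (1−α)·2607 of feed at 0.606 water and removes 0.357 of that water:
0.357×0.606×(1−α)×2607 = 468.45
(1−α) = 468.45/564 = 0.8306;  α = 0.1694.
Bypass flow = 0.1694×2607 = 441.7 kg/h.

441.7 kg/h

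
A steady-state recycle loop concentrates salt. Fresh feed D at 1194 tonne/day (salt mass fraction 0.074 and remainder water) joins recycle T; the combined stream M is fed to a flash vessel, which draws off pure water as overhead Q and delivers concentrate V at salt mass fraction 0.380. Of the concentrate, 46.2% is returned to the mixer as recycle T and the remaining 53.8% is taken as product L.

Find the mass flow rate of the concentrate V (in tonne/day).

432.2 tonne/day

Overall salt balance (none leaves overhead): salt in fresh feed = salt in product, i.e. 1194×0.074 = (1−0.462)·V·0.380.
V = 88.356/(0.380×0.538) = 432.19 tonne/day.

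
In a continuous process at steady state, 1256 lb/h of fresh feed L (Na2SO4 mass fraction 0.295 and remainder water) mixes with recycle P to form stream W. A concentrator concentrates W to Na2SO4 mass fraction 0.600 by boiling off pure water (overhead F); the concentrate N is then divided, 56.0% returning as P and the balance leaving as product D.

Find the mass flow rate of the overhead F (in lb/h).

Overall Na2SO4 balance (none leaves overhead): Na2SO4 in fresh feed = Na2SO4 in product, i.e. 1256×0.295 = (1−0.560)·N·0.600.
N = 370.52/(0.600×0.440) = 1403.5 lb/h.
Recycle P = 0.560×1403.5 = 785.95 lb/h.
Combined feed W = 1256 + 785.95 = 2042 lb/h.
Overhead F = W − N = 2042 − 1403.5 = 638.47 lb/h.

638.5 lb/h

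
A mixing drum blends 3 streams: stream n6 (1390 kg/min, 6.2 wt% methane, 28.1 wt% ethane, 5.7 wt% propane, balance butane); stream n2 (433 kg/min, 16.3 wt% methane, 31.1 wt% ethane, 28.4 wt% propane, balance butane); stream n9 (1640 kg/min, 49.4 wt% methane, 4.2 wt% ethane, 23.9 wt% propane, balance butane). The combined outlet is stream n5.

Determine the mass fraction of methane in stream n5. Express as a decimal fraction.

Total flow out = 1390 + 433 + 1640 = 3463 kg/min.
methane in = 1390×0.062 + 433×0.163 + 1640×0.494 = 966.92 kg/min.
methane mass fraction in n5 = 966.92/3463 = 0.279.

0.279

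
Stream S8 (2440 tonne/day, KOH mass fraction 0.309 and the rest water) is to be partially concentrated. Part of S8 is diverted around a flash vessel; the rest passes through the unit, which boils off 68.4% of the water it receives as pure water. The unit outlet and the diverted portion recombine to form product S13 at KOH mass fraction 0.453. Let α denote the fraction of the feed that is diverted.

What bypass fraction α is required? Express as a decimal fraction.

0.327

All 2440×0.309 = 753.96 tonne/day of KOH reaches S13, so S13 = 753.96/0.453 = 1664.4 tonne/day and vapour = 775.63 tonne/day.
The evaporator receives (1−α)·2440 of feed at 0.691 water and removes 0.684 of that water:
0.684×0.691×(1−α)×2440 = 775.63
(1−α) = 775.63/1153.3 = 0.6726;  α = 0.3274.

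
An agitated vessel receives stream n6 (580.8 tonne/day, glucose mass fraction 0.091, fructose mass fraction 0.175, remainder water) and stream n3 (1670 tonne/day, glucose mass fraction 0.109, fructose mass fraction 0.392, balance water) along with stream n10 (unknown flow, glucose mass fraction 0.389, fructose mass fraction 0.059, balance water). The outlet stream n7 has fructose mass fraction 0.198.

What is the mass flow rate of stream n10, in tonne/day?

Let n10 be the unknown flow. Total out = 2250.8 + n10.
fructose balance: 756.28 + 0.059·n10 = 0.198·(2250.8 + n10)
(0.059 − 0.198)·n10 = 0.198×2250.8 − 756.28 = -310.62
n10 = -310.62 / -0.139 = 2234.7 tonne/day

2235 tonne/day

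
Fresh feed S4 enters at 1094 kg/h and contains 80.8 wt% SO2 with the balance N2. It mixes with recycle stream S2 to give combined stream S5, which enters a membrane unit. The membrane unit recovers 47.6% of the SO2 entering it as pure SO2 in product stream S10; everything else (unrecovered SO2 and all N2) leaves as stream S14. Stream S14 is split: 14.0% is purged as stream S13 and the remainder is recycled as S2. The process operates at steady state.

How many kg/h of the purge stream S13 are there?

328.1 kg/h

N2 enters only via S4 and leaves only via the purge: 1094×0.192 = 0.140×(N2 in S14), and the membrane unit passes all N2, so N2 in S5 = N2 in S14 = 1500.3 kg/h.
SO2 in S5: m_A = 1094×0.808 + (1−0.140)·(1−0.476)·m_A, so m_A = 883.95/0.5494 = 1609.1 kg/h.
S14 = (1−0.476)×1609.1 + 1500.3 = 2343.5 kg/h.
Purge S13 = 0.140×2343.5 = 328.09 kg/h.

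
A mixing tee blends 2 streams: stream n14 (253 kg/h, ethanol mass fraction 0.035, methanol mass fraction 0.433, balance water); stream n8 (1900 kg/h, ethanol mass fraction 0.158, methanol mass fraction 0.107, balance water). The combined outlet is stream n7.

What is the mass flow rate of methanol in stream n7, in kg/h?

methanol out = methanol in = 253×0.433 + 1900×0.107 = 312.85 kg/h.

312.8 kg/h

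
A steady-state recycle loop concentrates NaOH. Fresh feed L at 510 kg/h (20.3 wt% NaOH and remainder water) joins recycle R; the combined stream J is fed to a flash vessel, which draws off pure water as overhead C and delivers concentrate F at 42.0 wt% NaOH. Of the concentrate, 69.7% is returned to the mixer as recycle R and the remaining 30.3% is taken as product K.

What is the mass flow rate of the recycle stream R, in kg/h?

567 kg/h

Overall NaOH balance (none leaves overhead): NaOH in fresh feed = NaOH in product, i.e. 510×0.203 = (1−0.697)·F·0.420.
F = 103.53/(0.420×0.303) = 813.53 kg/h.
Recycle R = 0.697×813.53 = 567.03 kg/h.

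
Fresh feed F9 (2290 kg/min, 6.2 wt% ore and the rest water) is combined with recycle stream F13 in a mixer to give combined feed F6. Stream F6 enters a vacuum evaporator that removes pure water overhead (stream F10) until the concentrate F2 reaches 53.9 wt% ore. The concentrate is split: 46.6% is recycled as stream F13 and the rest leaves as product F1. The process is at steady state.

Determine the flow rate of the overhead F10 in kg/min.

2027 kg/min

Overall ore balance (none leaves overhead): ore in fresh feed = ore in product, i.e. 2290×0.062 = (1−0.466)·F2·0.539.
F2 = 141.98/(0.539×0.534) = 493.28 kg/min.
Recycle F13 = 0.466×493.28 = 229.87 kg/min.
Combined feed F6 = 2290 + 229.87 = 2519.9 kg/min.
Overhead F10 = F6 − F2 = 2519.9 − 493.28 = 2026.6 kg/min.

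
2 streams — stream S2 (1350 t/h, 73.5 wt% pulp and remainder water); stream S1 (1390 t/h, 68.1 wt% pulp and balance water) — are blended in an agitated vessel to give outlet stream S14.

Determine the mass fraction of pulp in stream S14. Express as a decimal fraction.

0.7076

Total flow out = 1350 + 1390 = 2740 t/h.
pulp in = 1350×0.735 + 1390×0.681 = 1938.8 t/h.
pulp mass fraction in S14 = 1938.8/2740 = 0.7076.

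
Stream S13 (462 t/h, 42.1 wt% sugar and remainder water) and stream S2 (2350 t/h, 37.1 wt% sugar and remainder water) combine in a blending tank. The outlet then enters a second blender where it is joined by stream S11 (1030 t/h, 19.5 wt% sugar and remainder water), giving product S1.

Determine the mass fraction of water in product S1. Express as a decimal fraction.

Overall, product flow = 3842 t/h.
water in = 462×0.579 + 2350×0.629 + 1030×0.805 = 2574.8 t/h.
water fraction in S1 = 0.670.

0.670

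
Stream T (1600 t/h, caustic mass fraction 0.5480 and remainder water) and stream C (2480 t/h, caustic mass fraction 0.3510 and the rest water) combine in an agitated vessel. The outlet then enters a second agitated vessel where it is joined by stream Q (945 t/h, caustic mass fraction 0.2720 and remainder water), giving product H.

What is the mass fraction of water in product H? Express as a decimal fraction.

0.6011

Overall, product flow = 5025 t/h.
water in = 1600×0.452 + 2480×0.649 + 945×0.728 = 3020.7 t/h.
water fraction in H = 0.6011.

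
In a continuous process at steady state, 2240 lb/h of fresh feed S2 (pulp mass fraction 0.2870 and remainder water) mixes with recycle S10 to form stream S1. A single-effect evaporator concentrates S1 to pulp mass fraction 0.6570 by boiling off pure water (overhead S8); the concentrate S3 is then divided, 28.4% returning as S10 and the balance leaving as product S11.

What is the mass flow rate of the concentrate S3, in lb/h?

Overall pulp balance (none leaves overhead): pulp in fresh feed = pulp in product, i.e. 2240×0.287 = (1−0.284)·S3·0.657.
S3 = 642.88/(0.657×0.716) = 1366.6 lb/h.

1367 lb/h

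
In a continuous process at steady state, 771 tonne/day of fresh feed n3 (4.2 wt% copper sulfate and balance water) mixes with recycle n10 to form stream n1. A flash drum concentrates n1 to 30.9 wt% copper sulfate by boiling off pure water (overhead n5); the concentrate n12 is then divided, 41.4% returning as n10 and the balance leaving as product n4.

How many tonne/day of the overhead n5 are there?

666.2 tonne/day

Overall copper sulfate balance (none leaves overhead): copper sulfate in fresh feed = copper sulfate in product, i.e. 771×0.042 = (1−0.414)·n12·0.309.
n12 = 32.382/(0.309×0.586) = 178.83 tonne/day.
Recycle n10 = 0.414×178.83 = 74.037 tonne/day.
Combined feed n1 = 771 + 74.037 = 845.04 tonne/day.
Overhead n5 = n1 − n12 = 845.04 − 178.83 = 666.2 tonne/day.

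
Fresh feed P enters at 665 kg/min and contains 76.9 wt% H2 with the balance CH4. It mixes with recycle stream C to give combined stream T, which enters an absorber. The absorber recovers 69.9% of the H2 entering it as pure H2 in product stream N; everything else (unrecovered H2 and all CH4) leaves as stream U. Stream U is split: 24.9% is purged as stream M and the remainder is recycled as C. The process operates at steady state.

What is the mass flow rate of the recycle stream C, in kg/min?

612.7 kg/min

CH4 enters only via P and leaves only via the purge: 665×0.231 = 0.249×(CH4 in U), and the absorber passes all CH4, so CH4 in T = CH4 in U = 616.93 kg/min.
H2 in T: m_A = 665×0.769 + (1−0.249)·(1−0.699)·m_A, so m_A = 511.38/0.7739 = 660.75 kg/min.
U = (1−0.699)×660.75 + 616.93 = 815.81 kg/min.
Recycle C = (1−0.249)×815.81 = 612.68 kg/min.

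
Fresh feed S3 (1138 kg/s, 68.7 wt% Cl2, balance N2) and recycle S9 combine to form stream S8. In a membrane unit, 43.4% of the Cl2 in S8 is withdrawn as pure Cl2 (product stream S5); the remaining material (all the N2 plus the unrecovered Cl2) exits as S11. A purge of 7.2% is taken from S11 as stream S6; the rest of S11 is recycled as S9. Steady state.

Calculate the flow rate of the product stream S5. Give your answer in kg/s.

Cl2 in S8: m_A = 1138×0.687 + (1−0.072)·(1−0.434)·m_A, so m_A = 781.81/0.4748 = 1646.8 kg/s.
Product S5 = 0.434×1646.8 = 714.7 kg/s.

714.7 kg/s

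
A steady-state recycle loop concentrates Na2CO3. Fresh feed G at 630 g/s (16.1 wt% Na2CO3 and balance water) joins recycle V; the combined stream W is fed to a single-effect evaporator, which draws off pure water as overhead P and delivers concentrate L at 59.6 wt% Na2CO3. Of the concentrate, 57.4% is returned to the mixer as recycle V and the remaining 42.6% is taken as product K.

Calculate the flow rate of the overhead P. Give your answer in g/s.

459.8 g/s

Overall Na2CO3 balance (none leaves overhead): Na2CO3 in fresh feed = Na2CO3 in product, i.e. 630×0.161 = (1−0.574)·L·0.596.
L = 101.43/(0.596×0.426) = 399.49 g/s.
Recycle V = 0.574×399.49 = 229.31 g/s.
Combined feed W = 630 + 229.31 = 859.31 g/s.
Overhead P = W − L = 859.31 − 399.49 = 459.82 g/s.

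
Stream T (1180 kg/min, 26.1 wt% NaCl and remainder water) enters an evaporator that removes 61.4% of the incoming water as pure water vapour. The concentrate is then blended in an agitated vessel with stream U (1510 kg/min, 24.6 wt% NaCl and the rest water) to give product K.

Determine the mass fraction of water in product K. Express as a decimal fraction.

Vapour removed = 0.614×0.739×1180 = 535.42 kg/min; concentrate = 644.58 kg/min.
water reaching the mixer = 336.6 (from concentrate) + 1510×0.754 = 1475.1 kg/min.
Product flow = 644.58 + 1510 = 2154.6 kg/min; water fraction = 0.685.

0.685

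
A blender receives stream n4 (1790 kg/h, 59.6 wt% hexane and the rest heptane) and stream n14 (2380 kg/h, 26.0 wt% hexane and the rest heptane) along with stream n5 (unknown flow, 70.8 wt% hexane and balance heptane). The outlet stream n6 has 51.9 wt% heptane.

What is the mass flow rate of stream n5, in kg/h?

Let n5 be the unknown flow. Total out = 4170 + n5.
heptane balance: 2484.4 + 0.292·n5 = 0.519·(4170 + n5)
(0.292 − 0.519)·n5 = 0.519×4170 − 2484.4 = -320.13
n5 = -320.13 / -0.227 = 1410.3 kg/h

1410 kg/h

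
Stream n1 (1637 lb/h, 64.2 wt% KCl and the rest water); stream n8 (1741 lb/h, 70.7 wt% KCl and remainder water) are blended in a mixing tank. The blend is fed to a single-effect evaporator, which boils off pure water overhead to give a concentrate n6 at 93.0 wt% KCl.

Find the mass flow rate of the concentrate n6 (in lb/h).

KCl entering = 1637×0.642 + 1741×0.707 = 2281.8 lb/h.
All KCl reports to n6, so n6 = 2281.8/0.930 = 2453.6 lb/h.

2454 lb/h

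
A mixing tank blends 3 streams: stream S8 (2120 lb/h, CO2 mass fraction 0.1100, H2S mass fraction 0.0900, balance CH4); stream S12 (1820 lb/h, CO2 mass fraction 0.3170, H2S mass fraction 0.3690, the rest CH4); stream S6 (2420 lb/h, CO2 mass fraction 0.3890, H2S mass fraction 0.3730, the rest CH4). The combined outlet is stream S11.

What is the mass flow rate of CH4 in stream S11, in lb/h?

2843 lb/h

CH4 out = CH4 in = 2120×0.800 + 1820×0.314 + 2420×0.238 = 2843.4 lb/h.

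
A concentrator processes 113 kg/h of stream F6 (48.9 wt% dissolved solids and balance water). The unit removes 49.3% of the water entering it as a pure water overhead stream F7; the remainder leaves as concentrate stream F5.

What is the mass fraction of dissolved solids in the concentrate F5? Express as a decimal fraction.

0.654

dissolved solids is not removed: 113×0.489 = 55.257 kg/h of dissolved solids enters F5.
water entering = 113×0.511 = 57.743 kg/h; overhead removed = 0.493×57.743 = 28.467 kg/h.
Concentrate = 113 − 28.467 = 84.533 kg/h.
Mass fraction = 55.257/84.533 = 0.654.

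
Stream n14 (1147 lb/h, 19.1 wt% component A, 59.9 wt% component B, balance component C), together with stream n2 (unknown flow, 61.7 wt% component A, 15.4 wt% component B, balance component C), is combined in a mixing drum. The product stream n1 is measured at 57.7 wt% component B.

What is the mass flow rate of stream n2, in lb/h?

Let n2 be the unknown flow. Total out = 1147 + n2.
component B balance: 687.05 + 0.154·n2 = 0.577·(1147 + n2)
(0.154 − 0.577)·n2 = 0.577×1147 − 687.05 = -25.234
n2 = -25.234 / -0.423 = 59.655 lb/h

59.65 lb/h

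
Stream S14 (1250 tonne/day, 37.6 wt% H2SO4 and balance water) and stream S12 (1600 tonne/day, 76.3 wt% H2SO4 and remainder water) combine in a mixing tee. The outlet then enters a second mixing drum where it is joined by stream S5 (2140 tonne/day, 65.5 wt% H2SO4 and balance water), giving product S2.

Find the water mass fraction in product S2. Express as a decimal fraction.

Overall, product flow = 4990 tonne/day.
water in = 1250×0.624 + 1600×0.237 + 2140×0.345 = 1897.5 tonne/day.
water fraction in S2 = 0.380.

0.380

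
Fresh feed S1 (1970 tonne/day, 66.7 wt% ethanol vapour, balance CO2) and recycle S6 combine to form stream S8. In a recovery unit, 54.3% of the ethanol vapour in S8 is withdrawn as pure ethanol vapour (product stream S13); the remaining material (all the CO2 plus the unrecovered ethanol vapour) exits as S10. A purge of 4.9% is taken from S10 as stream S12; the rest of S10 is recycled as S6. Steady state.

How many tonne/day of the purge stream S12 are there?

708.1 tonne/day

CO2 enters only via S1 and leaves only via the purge: 1970×0.333 = 0.049×(CO2 in S10), and the recovery unit passes all CO2, so CO2 in S8 = CO2 in S10 = 13388 tonne/day.
ethanol vapour in S8: m_A = 1970×0.667 + (1−0.049)·(1−0.543)·m_A, so m_A = 1314/0.5654 = 2324 tonne/day.
S10 = (1−0.543)×2324 + 13388 = 14450 tonne/day.
Purge S12 = 0.049×14450 = 708.05 tonne/day.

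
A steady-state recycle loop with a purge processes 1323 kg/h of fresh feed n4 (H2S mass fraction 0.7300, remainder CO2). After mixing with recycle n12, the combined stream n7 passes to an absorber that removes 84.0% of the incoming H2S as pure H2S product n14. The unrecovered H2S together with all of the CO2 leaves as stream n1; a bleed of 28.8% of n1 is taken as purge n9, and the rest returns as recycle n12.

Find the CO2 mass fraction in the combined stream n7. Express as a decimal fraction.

0.5323

CO2 enters only via n4 and leaves only via the purge: 1323×0.270 = 0.288×(CO2 in n1), and the absorber passes all CO2, so CO2 in n7 = CO2 in n1 = 1240.3 kg/h.
H2S in n7: m_A = 1323×0.730 + (1−0.288)·(1−0.840)·m_A, so m_A = 965.79/0.8861 = 1090 kg/h.
n7 = 1090 + 1240.3 = 2330.3 kg/h.
CO2 fraction in n7 = 1240.3/2330.3 = 0.5323.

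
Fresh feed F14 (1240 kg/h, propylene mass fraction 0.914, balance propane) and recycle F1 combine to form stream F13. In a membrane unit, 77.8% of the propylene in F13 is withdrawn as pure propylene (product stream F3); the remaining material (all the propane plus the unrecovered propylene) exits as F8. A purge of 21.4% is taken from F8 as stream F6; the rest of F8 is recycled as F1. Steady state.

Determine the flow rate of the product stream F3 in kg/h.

1068 kg/h

propylene in F13: m_A = 1240×0.914 + (1−0.214)·(1−0.778)·m_A, so m_A = 1133.4/0.8255 = 1372.9 kg/h.
Product F3 = 0.778×1372.9 = 1068.1 kg/h.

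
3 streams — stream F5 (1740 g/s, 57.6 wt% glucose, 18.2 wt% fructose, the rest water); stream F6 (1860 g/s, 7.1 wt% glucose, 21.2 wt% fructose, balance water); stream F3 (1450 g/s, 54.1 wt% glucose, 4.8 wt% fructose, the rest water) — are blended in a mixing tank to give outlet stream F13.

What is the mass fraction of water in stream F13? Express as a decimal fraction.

0.465

Total flow out = 1740 + 1860 + 1450 = 5050 g/s.
water in = 1740×0.242 + 1860×0.717 + 1450×0.411 = 2350.6 g/s.
water mass fraction in F13 = 2350.6/5050 = 0.465.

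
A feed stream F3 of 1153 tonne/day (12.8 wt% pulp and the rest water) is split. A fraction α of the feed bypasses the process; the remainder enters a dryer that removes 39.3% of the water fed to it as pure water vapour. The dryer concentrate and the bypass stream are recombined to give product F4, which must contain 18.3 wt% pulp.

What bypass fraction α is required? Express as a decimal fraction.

All 1153×0.128 = 147.58 tonne/day of pulp reaches F4, so F4 = 147.58/0.183 = 806.47 tonne/day and vapour = 346.53 tonne/day.
The evaporator receives (1−α)·1153 of feed at 0.872 water and removes 0.393 of that water:
0.393×0.872×(1−α)×1153 = 346.53
(1−α) = 346.53/395.13 = 0.8770;  α = 0.1230.

0.123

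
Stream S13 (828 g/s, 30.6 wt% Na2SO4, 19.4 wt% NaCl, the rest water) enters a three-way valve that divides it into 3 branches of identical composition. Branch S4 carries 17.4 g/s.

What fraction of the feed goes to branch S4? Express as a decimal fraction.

Fraction to S4 = 17.4/828 = 0.0210.

0.021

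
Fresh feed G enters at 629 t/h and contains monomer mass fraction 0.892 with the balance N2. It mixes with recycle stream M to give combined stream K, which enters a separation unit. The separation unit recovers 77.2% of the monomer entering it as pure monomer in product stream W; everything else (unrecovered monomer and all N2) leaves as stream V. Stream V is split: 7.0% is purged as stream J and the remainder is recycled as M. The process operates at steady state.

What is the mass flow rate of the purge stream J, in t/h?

N2 enters only via G and leaves only via the purge: 629×0.108 = 0.070×(N2 in V), and the separation unit passes all N2, so N2 in K = N2 in V = 970.46 t/h.
monomer in K: m_A = 629×0.892 + (1−0.070)·(1−0.772)·m_A, so m_A = 561.07/0.7880 = 712.05 t/h.
V = (1−0.772)×712.05 + 970.46 = 1132.8 t/h.
Purge J = 0.070×1132.8 = 79.296 t/h.

79.3 t/h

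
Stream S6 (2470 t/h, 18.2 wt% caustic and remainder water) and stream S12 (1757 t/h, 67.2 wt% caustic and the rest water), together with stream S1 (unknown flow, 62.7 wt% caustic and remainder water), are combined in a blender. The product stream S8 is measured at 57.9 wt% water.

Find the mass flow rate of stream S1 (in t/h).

724.9 t/h

Let S1 be the unknown flow. Total out = 4227 + S1.
water balance: 2596.8 + 0.373·S1 = 0.579·(4227 + S1)
(0.373 − 0.579)·S1 = 0.579×4227 − 2596.8 = -149.32
S1 = -149.32 / -0.206 = 724.87 t/h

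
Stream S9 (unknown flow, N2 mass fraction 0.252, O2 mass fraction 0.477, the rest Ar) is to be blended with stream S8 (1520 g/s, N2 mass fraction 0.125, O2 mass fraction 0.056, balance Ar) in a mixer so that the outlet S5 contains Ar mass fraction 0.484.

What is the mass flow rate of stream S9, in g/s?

2391 g/s

Let S9 be the unknown flow. Total out = 1520 + S9.
Ar balance: 1244.9 + 0.271·S9 = 0.484·(1520 + S9)
(0.271 − 0.484)·S9 = 0.484×1520 − 1244.9 = -509.2
S9 = -509.2 / -0.213 = 2390.6 g/s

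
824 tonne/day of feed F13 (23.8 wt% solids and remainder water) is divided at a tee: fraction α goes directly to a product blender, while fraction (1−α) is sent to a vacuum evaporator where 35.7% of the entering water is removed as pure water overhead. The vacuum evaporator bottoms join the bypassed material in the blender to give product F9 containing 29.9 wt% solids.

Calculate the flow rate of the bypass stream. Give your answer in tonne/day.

206 tonne/day

All 824×0.238 = 196.11 tonne/day of solids reaches F9, so F9 = 196.11/0.299 = 655.89 tonne/day and vapour = 168.11 tonne/day.
The evaporator receives (1−α)·824 of feed at 0.762 water and removes 0.357 of that water:
0.357×0.762×(1−α)×824 = 168.11
(1−α) = 168.11/224.16 = 0.7500;  α = 0.2500.
Bypass flow = 0.2500×824 = 206.04 tonne/day.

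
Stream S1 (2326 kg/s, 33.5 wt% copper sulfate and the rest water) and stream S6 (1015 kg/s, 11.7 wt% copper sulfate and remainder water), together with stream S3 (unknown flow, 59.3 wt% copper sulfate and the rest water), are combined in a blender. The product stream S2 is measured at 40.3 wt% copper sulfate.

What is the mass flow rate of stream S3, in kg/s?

Let S3 be the unknown flow. Total out = 3341 + S3.
copper sulfate balance: 897.97 + 0.593·S3 = 0.403·(3341 + S3)
(0.593 − 0.403)·S3 = 0.403×3341 − 897.97 = 448.46
S3 = 448.46 / 0.190 = 2360.3 kg/s

2360 kg/s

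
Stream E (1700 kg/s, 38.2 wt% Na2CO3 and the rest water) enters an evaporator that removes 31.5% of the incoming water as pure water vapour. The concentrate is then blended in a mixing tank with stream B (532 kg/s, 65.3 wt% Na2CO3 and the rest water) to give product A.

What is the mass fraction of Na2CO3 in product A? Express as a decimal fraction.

0.524

Vapour removed = 0.315×0.618×1700 = 330.94 kg/s; concentrate = 1369.1 kg/s.
Na2CO3 reaching the mixer = 649.4 (from concentrate) + 532×0.653 = 996.8 kg/s.
Product flow = 1369.1 + 532 = 1901.1 kg/s; Na2CO3 fraction = 0.524.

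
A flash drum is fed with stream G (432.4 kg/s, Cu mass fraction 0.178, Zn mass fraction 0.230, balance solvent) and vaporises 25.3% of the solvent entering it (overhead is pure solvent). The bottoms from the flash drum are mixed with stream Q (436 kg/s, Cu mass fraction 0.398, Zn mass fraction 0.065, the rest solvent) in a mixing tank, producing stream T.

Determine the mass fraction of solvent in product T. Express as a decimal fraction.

0.529

Vapour removed = 0.253×0.592×432.4 = 64.763 kg/s; concentrate = 367.64 kg/s.
solvent reaching the mixer = 191.22 (from concentrate) + 436×0.537 = 425.35 kg/s.
Product flow = 367.64 + 436 = 803.64 kg/s; solvent fraction = 0.529.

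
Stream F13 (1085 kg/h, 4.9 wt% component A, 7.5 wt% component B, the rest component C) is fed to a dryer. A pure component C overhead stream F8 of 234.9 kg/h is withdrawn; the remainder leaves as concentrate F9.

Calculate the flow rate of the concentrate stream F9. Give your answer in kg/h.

Concentrate = 1085 − 234.9 = 850.1 kg/h.

850.1 kg/h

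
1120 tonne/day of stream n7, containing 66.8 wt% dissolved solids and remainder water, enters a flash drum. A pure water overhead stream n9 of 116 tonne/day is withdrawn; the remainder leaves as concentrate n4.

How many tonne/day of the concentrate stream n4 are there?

Concentrate = 1120 − 116 = 1004 tonne/day.

1004 tonne/day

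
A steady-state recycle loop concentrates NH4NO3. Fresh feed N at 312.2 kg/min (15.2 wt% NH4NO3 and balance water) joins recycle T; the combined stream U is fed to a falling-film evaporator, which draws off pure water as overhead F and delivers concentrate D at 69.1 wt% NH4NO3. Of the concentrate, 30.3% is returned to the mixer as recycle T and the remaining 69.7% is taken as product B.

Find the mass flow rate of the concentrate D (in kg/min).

Overall NH4NO3 balance (none leaves overhead): NH4NO3 in fresh feed = NH4NO3 in product, i.e. 312.2×0.152 = (1−0.303)·D·0.691.
D = 47.454/(0.691×0.697) = 98.529 kg/min.

98.53 kg/min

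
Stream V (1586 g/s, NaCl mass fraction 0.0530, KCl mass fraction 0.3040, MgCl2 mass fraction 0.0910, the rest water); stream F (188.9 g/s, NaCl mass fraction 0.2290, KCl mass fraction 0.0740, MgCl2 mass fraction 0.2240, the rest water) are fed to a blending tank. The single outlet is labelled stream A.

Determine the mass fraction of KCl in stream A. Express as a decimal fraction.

0.2795

Total flow out = 1586 + 188.9 = 1774.9 g/s.
KCl in = 1586×0.304 + 188.9×0.074 = 496.12 g/s.
KCl mass fraction in A = 496.12/1774.9 = 0.2795.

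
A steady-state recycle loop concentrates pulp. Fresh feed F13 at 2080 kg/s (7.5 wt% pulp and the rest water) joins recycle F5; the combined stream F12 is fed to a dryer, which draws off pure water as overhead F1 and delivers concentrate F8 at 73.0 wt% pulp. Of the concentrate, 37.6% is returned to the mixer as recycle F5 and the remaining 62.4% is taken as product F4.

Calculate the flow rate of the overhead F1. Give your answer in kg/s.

Overall pulp balance (none leaves overhead): pulp in fresh feed = pulp in product, i.e. 2080×0.075 = (1−0.376)·F8·0.730.
F8 = 156/(0.730×0.624) = 342.47 kg/s.
Recycle F5 = 0.376×342.47 = 128.77 kg/s.
Combined feed F12 = 2080 + 128.77 = 2208.8 kg/s.
Overhead F1 = F12 − F8 = 2208.8 − 342.47 = 1866.3 kg/s.

1866 kg/s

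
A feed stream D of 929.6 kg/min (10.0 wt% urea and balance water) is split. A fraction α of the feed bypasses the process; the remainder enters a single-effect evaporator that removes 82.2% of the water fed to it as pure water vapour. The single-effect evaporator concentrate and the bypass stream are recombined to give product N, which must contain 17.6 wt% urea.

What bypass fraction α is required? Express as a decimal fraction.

All 929.6×0.100 = 92.96 kg/min of urea reaches N, so N = 92.96/0.176 = 528.18 kg/min and vapour = 401.42 kg/min.
The evaporator receives (1−α)·929.6 of feed at 0.900 water and removes 0.822 of that water:
0.822×0.900×(1−α)×929.6 = 401.42
(1−α) = 401.42/687.72 = 0.5837;  α = 0.4163.

0.416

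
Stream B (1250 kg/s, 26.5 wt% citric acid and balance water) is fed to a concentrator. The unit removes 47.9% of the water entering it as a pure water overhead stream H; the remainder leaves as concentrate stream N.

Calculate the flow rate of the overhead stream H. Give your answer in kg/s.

440.1 kg/s

water entering = 1250×0.735 = 918.75 kg/s; overhead removed = 0.479×918.75 = 440.08 kg/s.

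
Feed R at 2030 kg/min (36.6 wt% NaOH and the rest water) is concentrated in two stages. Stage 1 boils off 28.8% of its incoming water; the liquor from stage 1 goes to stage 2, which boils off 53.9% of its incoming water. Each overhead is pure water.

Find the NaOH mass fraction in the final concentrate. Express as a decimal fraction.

0.6375

water in feed = 2030×0.634 = 1287 kg/min.
After stage 1: water left = (1−0.288)×1287 = 916.36; stream total = 1659.3 kg/min.
After stage 2: water left = (1−0.539)×916.36 = 422.44; final concentrate = 1165.4 kg/min.
NaOH fraction = 742.98/1165.4 = 0.6375.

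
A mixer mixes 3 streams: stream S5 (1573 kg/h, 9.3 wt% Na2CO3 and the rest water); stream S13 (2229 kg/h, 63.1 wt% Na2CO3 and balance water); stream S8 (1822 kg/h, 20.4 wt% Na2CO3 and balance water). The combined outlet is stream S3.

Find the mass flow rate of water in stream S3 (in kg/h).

water out = water in = 1573×0.907 + 2229×0.369 + 1822×0.796 = 3699.5 kg/h.

3700 kg/h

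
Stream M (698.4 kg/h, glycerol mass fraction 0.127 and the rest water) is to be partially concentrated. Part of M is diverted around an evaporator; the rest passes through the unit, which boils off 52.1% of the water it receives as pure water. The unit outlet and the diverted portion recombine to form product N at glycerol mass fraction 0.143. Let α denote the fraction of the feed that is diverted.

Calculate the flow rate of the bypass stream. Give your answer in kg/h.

All 698.4×0.127 = 88.697 kg/h of glycerol reaches N, so N = 88.697/0.143 = 620.26 kg/h and vapour = 78.143 kg/h.
The evaporator receives (1−α)·698.4 of feed at 0.873 water and removes 0.521 of that water:
0.521×0.873×(1−α)×698.4 = 78.143
(1−α) = 78.143/317.66 = 0.2460;  α = 0.7540.
Bypass flow = 0.7540×698.4 = 526.59 kg/h.

526.6 kg/h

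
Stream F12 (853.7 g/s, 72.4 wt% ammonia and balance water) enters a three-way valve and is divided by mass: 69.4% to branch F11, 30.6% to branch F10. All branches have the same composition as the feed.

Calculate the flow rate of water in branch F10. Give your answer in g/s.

Branch F10 total = 0.306×853.7 = 261.23 g/s.
water in F10 = 0.276×261.23 = 72.1 g/s.

72.1 g/s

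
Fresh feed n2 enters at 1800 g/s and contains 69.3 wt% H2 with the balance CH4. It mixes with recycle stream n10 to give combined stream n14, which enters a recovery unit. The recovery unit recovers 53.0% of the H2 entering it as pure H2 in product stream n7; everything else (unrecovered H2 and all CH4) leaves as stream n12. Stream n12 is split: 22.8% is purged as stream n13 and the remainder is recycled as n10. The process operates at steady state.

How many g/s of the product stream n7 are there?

H2 in n14: m_A = 1800×0.693 + (1−0.228)·(1−0.530)·m_A, so m_A = 1247.4/0.6372 = 1957.8 g/s.
Product n7 = 0.530×1957.8 = 1037.6 g/s.

1038 g/s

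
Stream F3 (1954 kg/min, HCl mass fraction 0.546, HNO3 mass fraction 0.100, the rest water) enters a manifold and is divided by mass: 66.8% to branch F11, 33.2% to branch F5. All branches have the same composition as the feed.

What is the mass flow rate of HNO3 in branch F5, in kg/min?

64.87 kg/min

Branch F5 total = 0.332×1954 = 648.73 kg/min.
HNO3 in F5 = 0.100×648.73 = 64.873 kg/min.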